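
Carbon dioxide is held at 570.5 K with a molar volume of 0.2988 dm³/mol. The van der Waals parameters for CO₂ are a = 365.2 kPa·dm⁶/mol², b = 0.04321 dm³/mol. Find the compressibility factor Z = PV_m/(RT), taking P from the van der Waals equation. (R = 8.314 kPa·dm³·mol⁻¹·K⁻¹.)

P = RT/(V_m − b) − a/V_m² = (8.314)(570.5)/(0.2988 − 0.04321) − 365.2/(0.2988)²
  = 4743.1/0.25559 − 4090.4 = 18557 − 4090.4 = 14467 kPa
Z = PV_m/(RT) = (14467)(0.2988)/((8.314)(570.5)) = 4322.7/4743.1 = 0.9114

Z ≈ 0.9114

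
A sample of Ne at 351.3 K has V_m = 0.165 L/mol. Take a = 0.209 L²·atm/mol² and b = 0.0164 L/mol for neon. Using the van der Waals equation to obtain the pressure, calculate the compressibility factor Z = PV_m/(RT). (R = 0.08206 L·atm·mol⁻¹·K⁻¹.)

Z ≈ 1.066

P = RT/(V_m − b) − a/V_m² = (0.08206)(351.3)/(0.165 − 0.0164) − 0.209/(0.165)²
  = 28.828/0.14860 − 7.6768 = 194.00 − 7.6768 = 186.32 atm
Z = PV_m/(RT) = (186.32)(0.165)/((0.08206)(351.3)) = 30.743/28.828 = 1.066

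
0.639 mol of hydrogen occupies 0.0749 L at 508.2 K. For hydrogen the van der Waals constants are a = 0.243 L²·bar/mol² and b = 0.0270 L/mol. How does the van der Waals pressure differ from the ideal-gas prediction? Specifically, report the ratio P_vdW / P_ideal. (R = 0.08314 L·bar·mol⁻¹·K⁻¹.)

Ideal: P_ideal = nRT/V = (0.639)(0.08314)(508.2)/0.0749 = 360.466 bar
vdW: P = nRT/(V − nb) − a n²/V² = 26.9989/0.0576470 − 0.0992220/0.00561001 = 468.349 − 17.6866 = 450.662 bar
Ratio = 450.662/360.466 = 1.250

P_vdW / P_ideal ≈ 1.250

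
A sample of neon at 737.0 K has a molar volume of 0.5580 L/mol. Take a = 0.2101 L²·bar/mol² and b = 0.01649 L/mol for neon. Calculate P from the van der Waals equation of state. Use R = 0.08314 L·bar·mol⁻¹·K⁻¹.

P ≈ 112.5 bar

P = RT/(V_m − b) − a/V_m²
RT/(V_m − b) = (0.08314)(737.0)/(0.5580 − 0.01649) = 61.274/0.54151 = 113.15 bar
a/V_m² = 0.2101/(0.5580)² = 0.67477 bar
P = 113.15 − 0.67477 = 112.5 bar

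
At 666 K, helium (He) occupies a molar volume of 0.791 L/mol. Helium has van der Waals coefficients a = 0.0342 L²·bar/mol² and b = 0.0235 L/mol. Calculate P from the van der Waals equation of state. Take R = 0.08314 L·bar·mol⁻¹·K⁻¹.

P ≈ 72.09 bar

P = RT/(V_m − b) − a/V_m²
RT/(V_m − b) = (0.08314)(666)/(0.791 − 0.0235) = 55.371/0.76750 = 72.145 bar
a/V_m² = 0.0342/(0.791)² = 0.054660 bar
P = 72.145 − 0.054660 = 72.09 bar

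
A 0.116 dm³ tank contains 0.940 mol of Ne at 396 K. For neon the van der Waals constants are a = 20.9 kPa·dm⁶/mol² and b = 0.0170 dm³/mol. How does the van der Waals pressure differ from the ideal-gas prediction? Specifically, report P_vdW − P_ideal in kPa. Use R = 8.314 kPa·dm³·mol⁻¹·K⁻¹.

ΔP ≈ 2890 kPa

Ideal: P_ideal = nRT/V = (0.940)(8.314)(396)/0.116 = 26679.3 kPa
vdW: P = nRT/(V − nb) − a n²/V² = 3094.80/0.100020 − 18.4672/0.0134560 = 30941.8 − 1372.41 = 29569.4 kPa
ΔP = 29569.4 − 26679.3 = 2890 kPa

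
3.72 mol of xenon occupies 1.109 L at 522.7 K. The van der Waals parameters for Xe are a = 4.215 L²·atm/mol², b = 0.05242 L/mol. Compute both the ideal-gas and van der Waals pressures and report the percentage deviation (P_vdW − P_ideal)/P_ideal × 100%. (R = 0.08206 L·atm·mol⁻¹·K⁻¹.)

-11.63 %

Ideal: P_ideal = nRT/V = (3.72)(0.08206)(522.7)/1.109 = 143.878 atm
vdW: P = nRT/(V − nb) − a n²/V² = 159.561/0.913998 − 58.3289/1.22988 = 174.575 − 47.4265 = 127.149 atm
% deviation = (127.149 − 143.878)/143.878 × 100% = -11.63%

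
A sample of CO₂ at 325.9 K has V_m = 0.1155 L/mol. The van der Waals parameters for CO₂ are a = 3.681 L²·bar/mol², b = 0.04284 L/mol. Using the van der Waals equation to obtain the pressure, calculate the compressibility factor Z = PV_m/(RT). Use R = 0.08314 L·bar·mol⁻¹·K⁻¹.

P = RT/(V_m − b) − a/V_m² = (0.08314)(325.9)/(0.1155 − 0.04284) − 3.681/(0.1155)²
  = 27.095/0.072660 − 275.93 = 372.90 − 275.93 = 96.97 bar
Z = PV_m/(RT) = (96.97)(0.1155)/((0.08314)(325.9)) = 11.200/27.095 = 0.4134

Z ≈ 0.4134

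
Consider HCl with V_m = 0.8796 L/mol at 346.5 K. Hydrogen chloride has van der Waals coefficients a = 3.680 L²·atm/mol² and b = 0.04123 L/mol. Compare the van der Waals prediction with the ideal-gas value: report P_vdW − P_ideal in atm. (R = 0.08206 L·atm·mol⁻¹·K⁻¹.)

Ideal: P_ideal = RT/V_m = (0.08206)(346.5)/0.8796 = 32.3258 atm
vdW: P = RT/(V_m − b) − a/V_m² = 28.4338/0.838370 − 3.680/0.773696 = 33.9156 − 4.75639 = 29.1592 atm
ΔP = 29.1592 − 32.3258 = -3.167 atm

ΔP ≈ -3.167 atm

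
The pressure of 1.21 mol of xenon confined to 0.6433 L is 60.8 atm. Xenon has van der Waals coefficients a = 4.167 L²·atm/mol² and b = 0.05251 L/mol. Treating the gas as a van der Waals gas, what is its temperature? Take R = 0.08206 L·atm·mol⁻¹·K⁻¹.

T = (P + a n²/V²)(V − nb)/(nR)
P + a n²/V² = 60.8 + (4.167)(1.21)²/(0.6433)² = 75.542 atm
V − nb = 0.6433 − (1.21)(0.05251) = 0.57976 L
T = (75.542)(0.57976)/((1.21)(0.08206)) = 441.1 K

T ≈ 441.1 K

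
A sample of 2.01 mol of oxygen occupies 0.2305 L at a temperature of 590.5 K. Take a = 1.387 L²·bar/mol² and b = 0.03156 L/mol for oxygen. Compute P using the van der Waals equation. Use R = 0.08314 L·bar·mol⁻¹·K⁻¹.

P = nRT/(V − nb) − a n²/V²
nRT/(V − nb) = (2.01)(0.08314)(590.5)/(0.2305 − 2.01×0.03156) = 98.679/0.16706 = 590.68 bar
a n²/V² = (1.387)(2.01)²/(0.2305)² = 105.47 bar
P = 590.68 − 105.47 = 485.2 bar

P ≈ 485.2 bar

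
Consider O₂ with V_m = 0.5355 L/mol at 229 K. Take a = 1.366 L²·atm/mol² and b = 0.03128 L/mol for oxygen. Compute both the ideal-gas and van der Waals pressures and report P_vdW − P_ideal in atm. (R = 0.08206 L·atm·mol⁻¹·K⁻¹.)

ΔP ≈ -2.587 atm

Ideal: P_ideal = RT/V_m = (0.08206)(229)/0.5355 = 35.0920 atm
vdW: P = RT/(V_m − b) − a/V_m² = 18.7917/0.504220 − 1.366/0.286760 = 37.2689 − 4.76357 = 32.5053 atm
ΔP = 32.5053 − 35.0920 = -2.587 atm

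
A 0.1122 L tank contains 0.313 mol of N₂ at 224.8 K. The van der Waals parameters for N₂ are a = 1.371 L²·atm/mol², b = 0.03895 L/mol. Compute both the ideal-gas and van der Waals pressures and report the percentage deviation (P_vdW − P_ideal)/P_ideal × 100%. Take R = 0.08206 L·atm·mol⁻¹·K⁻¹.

-8.54 %

Ideal: P_ideal = nRT/V = (0.313)(0.08206)(224.8)/0.1122 = 51.4611 atm
vdW: P = nRT/(V − nb) − a n²/V² = 5.77394/0.100009 − 0.134315/0.0125888 = 57.7342 − 10.6694 = 47.0648 atm
% deviation = (47.0648 − 51.4611)/51.4611 × 100% = -8.54%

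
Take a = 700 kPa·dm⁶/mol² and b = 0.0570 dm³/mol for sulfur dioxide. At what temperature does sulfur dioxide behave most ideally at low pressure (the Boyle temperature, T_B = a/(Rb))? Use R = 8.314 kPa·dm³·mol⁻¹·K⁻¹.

For a van der Waals gas the second virial coefficient B₂ = b − a/(RT) vanishes at T_B = a/(Rb).
T_B = 700/(8.314×0.0570) = 700/0.47390 = 1477 K

T_B ≈ 1477 K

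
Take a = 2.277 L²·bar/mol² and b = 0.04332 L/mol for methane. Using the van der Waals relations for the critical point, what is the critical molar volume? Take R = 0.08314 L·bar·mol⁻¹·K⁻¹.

For a van der Waals gas, V_m,c = 3b.
V_m,c = 3×0.04332 = 0.1300 L/mol

V_m,c ≈ 0.1300 L/mol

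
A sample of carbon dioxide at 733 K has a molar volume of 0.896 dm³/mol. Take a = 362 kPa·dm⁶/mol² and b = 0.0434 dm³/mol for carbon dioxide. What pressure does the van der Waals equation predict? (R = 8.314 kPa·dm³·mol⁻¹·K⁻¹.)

P ≈ 6697 kPa

P = RT/(V_m − b) − a/V_m²
RT/(V_m − b) = (8.314)(733)/(0.896 − 0.0434) = 6094.2/0.85260 = 7147.8 kPa
a/V_m² = 362/(0.896)² = 450.91 kPa
P = 7147.8 − 450.91 = 6697 kPa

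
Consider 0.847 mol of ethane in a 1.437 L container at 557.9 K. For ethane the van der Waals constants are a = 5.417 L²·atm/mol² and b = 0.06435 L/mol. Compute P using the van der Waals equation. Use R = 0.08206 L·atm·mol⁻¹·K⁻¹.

P = nRT/(V − nb) − a n²/V²
nRT/(V − nb) = (0.847)(0.08206)(557.9)/(1.437 − 0.847×0.06435) = 38.777/1.3825 = 28.048 atm
a n²/V² = (5.417)(0.847)²/(1.437)² = 1.8820 atm
P = 28.048 − 1.8820 = 26.17 atm

P ≈ 26.17 atm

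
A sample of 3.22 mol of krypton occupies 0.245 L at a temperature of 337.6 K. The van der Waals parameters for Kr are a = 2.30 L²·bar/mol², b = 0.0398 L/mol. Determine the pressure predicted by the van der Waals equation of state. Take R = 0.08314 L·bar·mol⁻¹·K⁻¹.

P ≈ 376.2 bar

P = nRT/(V − nb) − a n²/V²
nRT/(V − nb) = (3.22)(0.08314)(337.6)/(0.245 − 3.22×0.0398) = 90.379/0.11684 = 773.53 bar
a n²/V² = (2.30)(3.22)²/(0.245)² = 397.29 bar
P = 773.53 − 397.29 = 376.2 bar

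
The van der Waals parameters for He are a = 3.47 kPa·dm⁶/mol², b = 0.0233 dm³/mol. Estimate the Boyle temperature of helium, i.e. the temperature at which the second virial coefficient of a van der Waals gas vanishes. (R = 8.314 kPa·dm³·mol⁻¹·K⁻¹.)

For a van der Waals gas the second virial coefficient B₂ = b − a/(RT) vanishes at T_B = a/(Rb).
T_B = 3.47/(8.314×0.0233) = 3.47/0.19372 = 17.91 K

T_B ≈ 17.91 K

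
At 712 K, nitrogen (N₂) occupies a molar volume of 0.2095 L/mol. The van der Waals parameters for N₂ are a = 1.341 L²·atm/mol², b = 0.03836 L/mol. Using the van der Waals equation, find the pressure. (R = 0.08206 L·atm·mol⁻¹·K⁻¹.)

P = RT/(V_m − b) − a/V_m²
RT/(V_m − b) = (0.08206)(712)/(0.2095 − 0.03836) = 58.427/0.17114 = 341.40 atm
a/V_m² = 1.341/(0.2095)² = 30.553 atm
P = 341.40 − 30.553 = 310.8 atm

P ≈ 310.8 atm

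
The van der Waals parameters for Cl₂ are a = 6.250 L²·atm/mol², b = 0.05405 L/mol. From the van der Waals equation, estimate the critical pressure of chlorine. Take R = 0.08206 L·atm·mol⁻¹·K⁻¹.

For a van der Waals gas, P_c = a/(27b²).
P_c = 6.250/(27×(0.05405)²) = 6.250/0.078878 = 79.24 atm

P_c ≈ 79.24 atm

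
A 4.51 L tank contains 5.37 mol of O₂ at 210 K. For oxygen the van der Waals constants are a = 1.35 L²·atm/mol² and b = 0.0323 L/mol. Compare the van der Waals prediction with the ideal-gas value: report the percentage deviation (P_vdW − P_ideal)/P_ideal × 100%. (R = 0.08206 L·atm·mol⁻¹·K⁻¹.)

-5.33 %

Ideal: P_ideal = nRT/V = (5.37)(0.08206)(210)/4.51 = 20.5186 atm
vdW: P = nRT/(V − nb) − a n²/V² = 92.5391/4.33655 − 38.9298/20.3401 = 21.3393 − 1.91394 = 19.4254 atm
% deviation = (19.4254 − 20.5186)/20.5186 × 100% = -5.33%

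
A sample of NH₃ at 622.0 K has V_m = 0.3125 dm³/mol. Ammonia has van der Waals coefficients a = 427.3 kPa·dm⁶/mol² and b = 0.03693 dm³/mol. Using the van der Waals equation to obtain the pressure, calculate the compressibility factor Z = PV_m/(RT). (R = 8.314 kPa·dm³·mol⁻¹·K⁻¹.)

Z ≈ 0.8696

P = RT/(V_m − b) − a/V_m² = (8.314)(622.0)/(0.3125 − 0.03693) − 427.3/(0.3125)²
  = 5171.3/0.27557 − 4375.6 = 18766 − 4375.6 = 14390 kPa
Z = PV_m/(RT) = (14390)(0.3125)/((8.314)(622.0)) = 4496.9/5171.3 = 0.8696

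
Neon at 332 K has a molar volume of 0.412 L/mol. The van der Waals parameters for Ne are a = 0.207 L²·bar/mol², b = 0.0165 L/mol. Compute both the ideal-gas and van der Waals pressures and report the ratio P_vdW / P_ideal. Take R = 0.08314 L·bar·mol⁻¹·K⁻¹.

P_vdW / P_ideal ≈ 1.024

Ideal: P_ideal = RT/V_m = (0.08314)(332)/0.412 = 66.9963 bar
vdW: P = RT/(V_m − b) − a/V_m² = 27.6025/0.395500 − 0.207/0.169744 = 69.7914 − 1.21948 = 68.5719 bar
Ratio = 68.5719/66.9963 = 1.024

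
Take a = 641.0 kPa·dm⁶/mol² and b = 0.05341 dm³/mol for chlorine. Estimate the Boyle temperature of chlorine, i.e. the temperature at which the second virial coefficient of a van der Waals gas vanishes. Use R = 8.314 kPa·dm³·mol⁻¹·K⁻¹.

T_B ≈ 1444 K

For a van der Waals gas the second virial coefficient B₂ = b − a/(RT) vanishes at T_B = a/(Rb).
T_B = 641.0/(8.314×0.05341) = 641.0/0.44405 = 1444 K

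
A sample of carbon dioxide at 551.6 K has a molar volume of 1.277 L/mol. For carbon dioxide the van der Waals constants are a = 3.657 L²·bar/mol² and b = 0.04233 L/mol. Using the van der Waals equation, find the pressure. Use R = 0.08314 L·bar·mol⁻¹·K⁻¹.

P = RT/(V_m − b) − a/V_m²
RT/(V_m − b) = (0.08314)(551.6)/(1.277 − 0.04233) = 45.860/1.2347 = 37.143 bar
a/V_m² = 3.657/(1.277)² = 2.2426 bar
P = 37.143 − 2.2426 = 34.90 bar

P ≈ 34.90 bar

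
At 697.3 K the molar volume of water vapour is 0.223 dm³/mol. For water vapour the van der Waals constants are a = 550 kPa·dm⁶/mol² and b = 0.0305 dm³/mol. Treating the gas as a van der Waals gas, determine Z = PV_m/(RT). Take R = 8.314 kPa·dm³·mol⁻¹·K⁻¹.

Z ≈ 0.7330

P = RT/(V_m − b) − a/V_m² = (8.314)(697.3)/(0.223 − 0.0305) − 550/(0.223)²
  = 5797.4/0.19250 − 11060 = 30116 − 11060 = 19056 kPa
Z = PV_m/(RT) = (19056)(0.223)/((8.314)(697.3)) = 4249.5/5797.4 = 0.7330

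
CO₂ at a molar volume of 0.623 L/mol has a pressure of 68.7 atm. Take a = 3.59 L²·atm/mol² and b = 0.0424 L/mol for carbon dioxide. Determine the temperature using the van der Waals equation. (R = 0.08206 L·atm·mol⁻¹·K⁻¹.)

T = (P + a/V_m²)(V_m − b)/R
P + a/V_m² = 68.7 + 3.59/(0.623)² = 77.950 atm
V_m − b = 0.623 − 0.0424 = 0.58060 L/mol
T = (77.950)(0.58060)/0.08206 = 551.5 K

T ≈ 551.5 K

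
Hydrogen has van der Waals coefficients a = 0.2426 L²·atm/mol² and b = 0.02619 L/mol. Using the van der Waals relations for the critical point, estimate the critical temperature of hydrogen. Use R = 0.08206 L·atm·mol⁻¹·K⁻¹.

T_c ≈ 33.45 K

For a van der Waals gas, T_c = 8a/(27Rb).
T_c = 8×0.2426/(27×0.08206×0.02619) = 1.9408/0.058027 = 33.45 K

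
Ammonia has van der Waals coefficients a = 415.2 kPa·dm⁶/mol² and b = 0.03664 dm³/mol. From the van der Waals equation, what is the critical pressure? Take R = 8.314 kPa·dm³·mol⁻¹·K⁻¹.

For a van der Waals gas, P_c = a/(27b²).
P_c = 415.2/(27×(0.03664)²) = 415.2/0.036247 = 11455 kPa

P_c ≈ 11455 kPa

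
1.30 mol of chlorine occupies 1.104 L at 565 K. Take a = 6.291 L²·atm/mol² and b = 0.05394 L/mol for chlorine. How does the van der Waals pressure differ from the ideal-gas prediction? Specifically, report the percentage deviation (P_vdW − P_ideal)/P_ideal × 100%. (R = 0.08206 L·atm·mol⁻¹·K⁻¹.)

-9.20 %

Ideal: P_ideal = nRT/V = (1.30)(0.08206)(565)/1.104 = 54.5952 atm
vdW: P = nRT/(V − nb) − a n²/V² = 60.2731/1.03388 − 10.6318/1.21882 = 58.2980 − 8.72303 = 49.5750 atm
% deviation = (49.5750 − 54.5952)/54.5952 × 100% = -9.20%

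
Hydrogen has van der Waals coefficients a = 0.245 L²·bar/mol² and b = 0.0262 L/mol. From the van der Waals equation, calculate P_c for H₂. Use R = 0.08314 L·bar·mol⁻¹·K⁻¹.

For a van der Waals gas, P_c = a/(27b²).
P_c = 0.245/(27×(0.0262)²) = 0.245/0.018534 = 13.22 bar

P_c ≈ 13.22 bar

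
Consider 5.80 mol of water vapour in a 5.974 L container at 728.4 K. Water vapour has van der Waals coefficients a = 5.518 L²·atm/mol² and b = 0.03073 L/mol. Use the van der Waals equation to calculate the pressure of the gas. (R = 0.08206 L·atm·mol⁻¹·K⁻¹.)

P = nRT/(V − nb) − a n²/V²
nRT/(V − nb) = (5.80)(0.08206)(728.4)/(5.974 − 5.80×0.03073) = 346.68/5.7958 = 59.816 atm
a n²/V² = (5.518)(5.80)²/(5.974)² = 5.2012 atm
P = 59.816 − 5.2012 = 54.61 atm

P ≈ 54.61 atm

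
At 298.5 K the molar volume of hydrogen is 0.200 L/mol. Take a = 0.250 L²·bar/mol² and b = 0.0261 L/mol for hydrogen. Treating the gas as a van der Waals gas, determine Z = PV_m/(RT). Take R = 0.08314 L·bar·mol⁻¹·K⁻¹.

P = RT/(V_m − b) − a/V_m² = (0.08314)(298.5)/(0.200 − 0.0261) − 0.250/(0.200)²
  = 24.817/0.17390 − 6.2500 = 142.71 − 6.2500 = 136.46 bar
Z = PV_m/(RT) = (136.46)(0.200)/((0.08314)(298.5)) = 27.292/24.817 = 1.100

Z ≈ 1.100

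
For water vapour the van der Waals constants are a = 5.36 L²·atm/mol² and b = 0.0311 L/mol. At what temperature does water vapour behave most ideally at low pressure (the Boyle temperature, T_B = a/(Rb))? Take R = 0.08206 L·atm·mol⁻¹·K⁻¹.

For a van der Waals gas the second virial coefficient B₂ = b − a/(RT) vanishes at T_B = a/(Rb).
T_B = 5.36/(0.08206×0.0311) = 5.36/0.0025521 = 2100 K

T_B ≈ 2100 K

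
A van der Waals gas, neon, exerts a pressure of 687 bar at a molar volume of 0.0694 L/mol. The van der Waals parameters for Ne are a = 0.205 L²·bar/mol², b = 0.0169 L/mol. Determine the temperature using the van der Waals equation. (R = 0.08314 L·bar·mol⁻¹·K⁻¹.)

T ≈ 460.7 K

T = (P + a/V_m²)(V_m − b)/R
P + a/V_m² = 687 + 0.205/(0.0694)² = 729.56 bar
V_m − b = 0.0694 − 0.0169 = 0.052500 L/mol
T = (729.56)(0.052500)/0.08314 = 460.7 K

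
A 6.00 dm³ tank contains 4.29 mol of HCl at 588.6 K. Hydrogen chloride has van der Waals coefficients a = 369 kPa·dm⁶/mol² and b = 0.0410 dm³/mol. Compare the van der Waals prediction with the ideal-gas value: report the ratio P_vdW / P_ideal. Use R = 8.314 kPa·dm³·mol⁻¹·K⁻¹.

Ideal: P_ideal = nRT/V = (4.29)(8.314)(588.6)/6.00 = 3498.94 kPa
vdW: P = nRT/(V − nb) − a n²/V² = 20993.6/5.82411 − 6791.11/36.0000 = 3604.60 − 188.642 = 3415.96 kPa
Ratio = 3415.96/3498.94 = 0.9763

P_vdW / P_ideal ≈ 0.9763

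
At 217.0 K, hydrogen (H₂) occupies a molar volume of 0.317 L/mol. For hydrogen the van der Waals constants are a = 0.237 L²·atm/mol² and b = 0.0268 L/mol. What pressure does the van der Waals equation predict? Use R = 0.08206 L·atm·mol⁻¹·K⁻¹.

P ≈ 59.00 atm

P = RT/(V_m − b) − a/V_m²
RT/(V_m − b) = (0.08206)(217.0)/(0.317 − 0.0268) = 17.807/0.29020 = 61.361 atm
a/V_m² = 0.237/(0.317)² = 2.3585 atm
P = 61.361 − 2.3585 = 59.00 atm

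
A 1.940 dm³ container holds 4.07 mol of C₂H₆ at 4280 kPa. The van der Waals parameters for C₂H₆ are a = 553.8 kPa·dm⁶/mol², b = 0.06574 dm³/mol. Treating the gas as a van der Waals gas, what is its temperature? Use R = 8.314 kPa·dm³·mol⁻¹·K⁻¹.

T = (P + a n²/V²)(V − nb)/(nR)
P + a n²/V² = 4280 + (553.8)(4.07)²/(1.940)² = 6717.5 kPa
V − nb = 1.940 − (4.07)(0.06574) = 1.6724 dm³
T = (6717.5)(1.6724)/((4.07)(8.314)) = 332.0 K

T ≈ 332.0 K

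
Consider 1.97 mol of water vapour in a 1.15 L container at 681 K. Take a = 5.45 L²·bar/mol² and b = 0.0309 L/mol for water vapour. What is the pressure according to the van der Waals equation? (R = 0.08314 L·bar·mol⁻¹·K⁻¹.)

P = nRT/(V − nb) − a n²/V²
nRT/(V − nb) = (1.97)(0.08314)(681)/(1.15 − 1.97×0.0309) = 111.54/1.0891 = 102.41 bar
a n²/V² = (5.45)(1.97)²/(1.15)² = 15.993 bar
P = 102.41 − 15.993 = 86.42 bar

P ≈ 86.42 bar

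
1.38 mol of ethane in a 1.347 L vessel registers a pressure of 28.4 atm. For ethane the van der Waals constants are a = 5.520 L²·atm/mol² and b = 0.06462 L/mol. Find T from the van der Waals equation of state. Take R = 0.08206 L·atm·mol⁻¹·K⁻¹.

T ≈ 379.8 K

T = (P + a n²/V²)(V − nb)/(nR)
P + a n²/V² = 28.4 + (5.520)(1.38)²/(1.347)² = 34.194 atm
V − nb = 1.347 − (1.38)(0.06462) = 1.2578 L
T = (34.194)(1.2578)/((1.38)(0.08206)) = 379.8 K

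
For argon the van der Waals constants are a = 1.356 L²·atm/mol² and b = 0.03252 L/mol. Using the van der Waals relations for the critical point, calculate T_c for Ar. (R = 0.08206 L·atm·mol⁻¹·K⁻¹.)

For a van der Waals gas, T_c = 8a/(27Rb).
T_c = 8×1.356/(27×0.08206×0.03252) = 10.848/0.072052 = 150.6 K

T_c ≈ 150.6 K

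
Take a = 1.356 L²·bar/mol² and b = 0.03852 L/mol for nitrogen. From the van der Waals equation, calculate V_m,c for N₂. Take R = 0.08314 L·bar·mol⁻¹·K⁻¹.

For a van der Waals gas, V_m,c = 3b.
V_m,c = 3×0.03852 = 0.1156 L/mol

V_m,c ≈ 0.1156 L/mol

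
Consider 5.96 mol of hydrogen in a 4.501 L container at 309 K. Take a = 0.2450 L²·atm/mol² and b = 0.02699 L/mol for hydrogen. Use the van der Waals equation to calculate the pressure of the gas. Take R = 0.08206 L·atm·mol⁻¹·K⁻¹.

P = nRT/(V − nb) − a n²/V²
nRT/(V − nb) = (5.96)(0.08206)(309)/(4.501 − 5.96×0.02699) = 151.12/4.3401 = 34.819 atm
a n²/V² = (0.2450)(5.96)²/(4.501)² = 0.42958 atm
P = 34.819 − 0.42958 = 34.39 atm

P ≈ 34.39 atm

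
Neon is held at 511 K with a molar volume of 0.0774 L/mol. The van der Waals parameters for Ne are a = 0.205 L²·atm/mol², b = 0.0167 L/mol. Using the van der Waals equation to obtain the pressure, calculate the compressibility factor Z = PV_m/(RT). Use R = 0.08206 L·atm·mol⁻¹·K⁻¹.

Z ≈ 1.212

P = RT/(V_m − b) − a/V_m² = (0.08206)(511)/(0.0774 − 0.0167) − 0.205/(0.0774)²
  = 41.933/0.060700 − 34.219 = 690.82 − 34.219 = 656.60 atm
Z = PV_m/(RT) = (656.60)(0.0774)/((0.08206)(511)) = 50.821/41.933 = 1.212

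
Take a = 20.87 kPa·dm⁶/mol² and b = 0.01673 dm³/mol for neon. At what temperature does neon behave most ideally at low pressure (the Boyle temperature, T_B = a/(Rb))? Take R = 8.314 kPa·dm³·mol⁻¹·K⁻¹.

For a van der Waals gas the second virial coefficient B₂ = b − a/(RT) vanishes at T_B = a/(Rb).
T_B = 20.87/(8.314×0.01673) = 20.87/0.13909 = 150.0 K

T_B ≈ 150.0 K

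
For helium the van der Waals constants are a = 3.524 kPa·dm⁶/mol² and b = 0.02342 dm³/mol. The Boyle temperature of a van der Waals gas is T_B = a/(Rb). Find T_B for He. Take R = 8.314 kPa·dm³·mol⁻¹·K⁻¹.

For a van der Waals gas the second virial coefficient B₂ = b − a/(RT) vanishes at T_B = a/(Rb).
T_B = 3.524/(8.314×0.02342) = 3.524/0.19471 = 18.10 K

T_B ≈ 18.10 K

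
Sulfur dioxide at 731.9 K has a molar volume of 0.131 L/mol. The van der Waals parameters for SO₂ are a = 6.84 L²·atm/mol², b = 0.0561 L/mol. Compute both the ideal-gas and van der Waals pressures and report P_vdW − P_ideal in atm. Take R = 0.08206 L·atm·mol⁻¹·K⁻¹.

ΔP ≈ -55.18 atm

Ideal: P_ideal = RT/V_m = (0.08206)(731.9)/0.131 = 458.471 atm
vdW: P = RT/(V_m − b) − a/V_m² = 60.0597/0.0749000 − 6.84/0.0171610 = 801.865 − 398.578 = 403.287 atm
ΔP = 403.287 − 458.471 = -55.18 atm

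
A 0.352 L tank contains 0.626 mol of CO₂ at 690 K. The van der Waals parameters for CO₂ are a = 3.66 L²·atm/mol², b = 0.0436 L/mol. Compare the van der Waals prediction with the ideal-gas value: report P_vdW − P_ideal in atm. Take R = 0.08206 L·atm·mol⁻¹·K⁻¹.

Ideal: P_ideal = nRT/V = (0.626)(0.08206)(690)/0.352 = 100.696 atm
vdW: P = nRT/(V − nb) − a n²/V² = 35.4450/0.324706 − 1.43427/0.123904 = 109.160 − 11.5757 = 97.584 atm
ΔP = 97.584 − 100.696 = -3.11 atm

ΔP ≈ -3.11 atm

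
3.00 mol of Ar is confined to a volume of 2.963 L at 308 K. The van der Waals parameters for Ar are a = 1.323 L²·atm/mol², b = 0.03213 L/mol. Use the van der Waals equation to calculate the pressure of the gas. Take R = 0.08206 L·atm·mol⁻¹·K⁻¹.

P ≈ 25.09 atm

P = nRT/(V − nb) − a n²/V²
nRT/(V − nb) = (3.00)(0.08206)(308)/(2.963 − 3.00×0.03213) = 75.823/2.8666 = 26.450 atm
a n²/V² = (1.323)(3.00)²/(2.963)² = 1.3562 atm
P = 26.450 − 1.3562 = 25.09 atm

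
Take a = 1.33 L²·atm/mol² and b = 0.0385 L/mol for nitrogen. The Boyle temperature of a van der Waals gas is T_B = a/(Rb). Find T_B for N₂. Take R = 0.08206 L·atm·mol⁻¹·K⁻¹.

T_B ≈ 421.0 K

For a van der Waals gas the second virial coefficient B₂ = b − a/(RT) vanishes at T_B = a/(Rb).
T_B = 1.33/(0.08206×0.0385) = 1.33/0.0031593 = 421.0 K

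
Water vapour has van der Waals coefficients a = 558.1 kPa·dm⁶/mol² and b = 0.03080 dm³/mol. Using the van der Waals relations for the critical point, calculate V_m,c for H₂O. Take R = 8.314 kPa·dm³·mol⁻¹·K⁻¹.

V_m,c ≈ 0.09240 dm³/mol

For a van der Waals gas, V_m,c = 3b.
V_m,c = 3×0.03080 = 0.09240 dm³/mol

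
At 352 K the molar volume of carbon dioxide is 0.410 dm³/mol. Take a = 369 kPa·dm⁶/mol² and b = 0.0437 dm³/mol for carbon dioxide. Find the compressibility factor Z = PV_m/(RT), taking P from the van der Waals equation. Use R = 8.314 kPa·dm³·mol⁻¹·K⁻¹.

P = RT/(V_m − b) − a/V_m² = (8.314)(352)/(0.410 − 0.0437) − 369/(0.410)²
  = 2926.5/0.36630 − 2195.1 = 7989.4 − 2195.1 = 5794.3 kPa
Z = PV_m/(RT) = (5794.3)(0.410)/((8.314)(352)) = 2375.7/2926.5 = 0.8118

Z ≈ 0.8118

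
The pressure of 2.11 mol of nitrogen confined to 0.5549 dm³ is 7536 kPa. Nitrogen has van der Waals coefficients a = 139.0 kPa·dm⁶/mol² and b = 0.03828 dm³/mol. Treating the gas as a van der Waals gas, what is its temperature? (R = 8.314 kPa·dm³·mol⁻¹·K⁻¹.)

T = (P + a n²/V²)(V − nb)/(nR)
P + a n²/V² = 7536 + (139.0)(2.11)²/(0.5549)² = 9545.8 kPa
V − nb = 0.5549 − (2.11)(0.03828) = 0.47413 dm³
T = (9545.8)(0.47413)/((2.11)(8.314)) = 258.0 K

T ≈ 258.0 K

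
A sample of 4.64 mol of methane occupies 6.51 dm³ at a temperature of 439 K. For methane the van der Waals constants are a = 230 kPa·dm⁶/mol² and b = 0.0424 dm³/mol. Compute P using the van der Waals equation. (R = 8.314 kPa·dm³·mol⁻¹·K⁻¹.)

P ≈ 2566 kPa

P = nRT/(V − nb) − a n²/V²
nRT/(V − nb) = (4.64)(8.314)(439)/(6.51 − 4.64×0.0424) = 16935/6.3133 = 2682.4 kPa
a n²/V² = (230)(4.64)²/(6.51)² = 116.84 kPa
P = 2682.4 − 116.84 = 2566 kPa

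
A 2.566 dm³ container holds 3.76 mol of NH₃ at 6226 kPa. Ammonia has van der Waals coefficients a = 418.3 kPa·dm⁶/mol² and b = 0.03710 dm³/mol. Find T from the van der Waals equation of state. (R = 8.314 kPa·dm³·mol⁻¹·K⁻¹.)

T ≈ 553.0 K

T = (P + a n²/V²)(V − nb)/(nR)
P + a n²/V² = 6226 + (418.3)(3.76)²/(2.566)² = 7124.2 kPa
V − nb = 2.566 − (3.76)(0.03710) = 2.4265 dm³
T = (7124.2)(2.4265)/((3.76)(8.314)) = 553.0 K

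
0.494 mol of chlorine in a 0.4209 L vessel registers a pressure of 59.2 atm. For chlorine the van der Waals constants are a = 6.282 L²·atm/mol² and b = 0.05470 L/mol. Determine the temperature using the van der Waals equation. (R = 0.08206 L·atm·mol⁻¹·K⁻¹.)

T = (P + a n²/V²)(V − nb)/(nR)
P + a n²/V² = 59.2 + (6.282)(0.494)²/(0.4209)² = 67.854 atm
V − nb = 0.4209 − (0.494)(0.05470) = 0.39388 L
T = (67.854)(0.39388)/((0.494)(0.08206)) = 659.3 K

T ≈ 659.3 K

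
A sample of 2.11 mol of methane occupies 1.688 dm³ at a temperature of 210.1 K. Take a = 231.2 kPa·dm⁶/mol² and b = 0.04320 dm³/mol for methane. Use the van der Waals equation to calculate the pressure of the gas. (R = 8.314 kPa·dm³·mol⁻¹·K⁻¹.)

P ≈ 1947 kPa

P = nRT/(V − nb) − a n²/V²
nRT/(V − nb) = (2.11)(8.314)(210.1)/(1.688 − 2.11×0.04320) = 3685.7/1.5968 = 2308.2 kPa
a n²/V² = (231.2)(2.11)²/(1.688)² = 361.25 kPa
P = 2308.2 − 361.25 = 1947 kPa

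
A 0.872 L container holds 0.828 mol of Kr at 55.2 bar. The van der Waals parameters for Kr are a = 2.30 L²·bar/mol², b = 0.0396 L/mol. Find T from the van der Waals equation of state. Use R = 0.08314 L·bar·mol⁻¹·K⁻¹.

T ≈ 698.2 K

T = (P + a n²/V²)(V − nb)/(nR)
P + a n²/V² = 55.2 + (2.30)(0.828)²/(0.872)² = 57.274 bar
V − nb = 0.872 − (0.828)(0.0396) = 0.83921 L
T = (57.274)(0.83921)/((0.828)(0.08314)) = 698.2 K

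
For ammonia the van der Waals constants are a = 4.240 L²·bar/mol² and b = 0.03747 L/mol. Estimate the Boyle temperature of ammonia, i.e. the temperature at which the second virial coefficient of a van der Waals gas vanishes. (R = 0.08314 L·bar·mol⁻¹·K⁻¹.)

T_B ≈ 1361 K

For a van der Waals gas the second virial coefficient B₂ = b − a/(RT) vanishes at T_B = a/(Rb).
T_B = 4.240/(0.08314×0.03747) = 4.240/0.0031153 = 1361 K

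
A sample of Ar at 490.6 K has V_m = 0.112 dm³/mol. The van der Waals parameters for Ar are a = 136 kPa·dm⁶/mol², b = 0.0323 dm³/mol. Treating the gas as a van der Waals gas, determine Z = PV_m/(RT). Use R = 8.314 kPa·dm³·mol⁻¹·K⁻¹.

P = RT/(V_m − b) − a/V_m² = (8.314)(490.6)/(0.112 − 0.0323) − 136/(0.112)²
  = 4078.8/0.079700 − 10842 = 51177 − 10842 = 40335 kPa
Z = PV_m/(RT) = (40335)(0.112)/((8.314)(490.6)) = 4517.5/4078.8 = 1.108

Z ≈ 1.108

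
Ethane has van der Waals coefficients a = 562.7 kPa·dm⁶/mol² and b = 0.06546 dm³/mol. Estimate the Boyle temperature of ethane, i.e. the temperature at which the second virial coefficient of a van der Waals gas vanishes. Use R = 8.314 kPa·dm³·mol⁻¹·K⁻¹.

For a van der Waals gas the second virial coefficient B₂ = b − a/(RT) vanishes at T_B = a/(Rb).
T_B = 562.7/(8.314×0.06546) = 562.7/0.54423 = 1034 K

T_B ≈ 1034 K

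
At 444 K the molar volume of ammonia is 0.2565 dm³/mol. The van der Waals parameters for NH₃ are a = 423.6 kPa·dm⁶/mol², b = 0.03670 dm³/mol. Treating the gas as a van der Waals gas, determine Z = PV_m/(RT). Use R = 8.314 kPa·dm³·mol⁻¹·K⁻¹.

P = RT/(V_m − b) − a/V_m² = (8.314)(444)/(0.2565 − 0.03670) − 423.6/(0.2565)²
  = 3691.4/0.21980 − 6438.4 = 16794 − 6438.4 = 10356 kPa
Z = PV_m/(RT) = (10356)(0.2565)/((8.314)(444)) = 2656.3/3691.4 = 0.7196

Z ≈ 0.7196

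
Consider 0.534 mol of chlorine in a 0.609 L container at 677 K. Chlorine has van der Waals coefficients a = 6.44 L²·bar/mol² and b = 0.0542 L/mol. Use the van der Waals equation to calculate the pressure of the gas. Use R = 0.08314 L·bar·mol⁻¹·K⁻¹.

P = nRT/(V − nb) − a n²/V²
nRT/(V − nb) = (0.534)(0.08314)(677)/(0.609 − 0.534×0.0542) = 30.057/0.58006 = 51.817 bar
a n²/V² = (6.44)(0.534)²/(0.609)² = 4.9515 bar
P = 51.817 − 4.9515 = 46.87 bar

P ≈ 46.87 bar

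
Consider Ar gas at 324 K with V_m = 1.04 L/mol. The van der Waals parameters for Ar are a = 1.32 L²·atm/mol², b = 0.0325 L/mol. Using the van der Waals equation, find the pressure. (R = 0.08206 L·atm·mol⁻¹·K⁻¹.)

P ≈ 25.17 atm

P = RT/(V_m − b) − a/V_m²
RT/(V_m − b) = (0.08206)(324)/(1.04 − 0.0325) = 26.587/1.0075 = 26.389 atm
a/V_m² = 1.32/(1.04)² = 1.2204 atm
P = 26.389 − 1.2204 = 25.17 atm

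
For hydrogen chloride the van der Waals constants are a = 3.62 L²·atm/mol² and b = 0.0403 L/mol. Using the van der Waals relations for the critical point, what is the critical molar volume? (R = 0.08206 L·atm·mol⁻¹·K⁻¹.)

For a van der Waals gas, V_m,c = 3b.
V_m,c = 3×0.0403 = 0.1209 L/mol

V_m,c ≈ 0.1209 L/mol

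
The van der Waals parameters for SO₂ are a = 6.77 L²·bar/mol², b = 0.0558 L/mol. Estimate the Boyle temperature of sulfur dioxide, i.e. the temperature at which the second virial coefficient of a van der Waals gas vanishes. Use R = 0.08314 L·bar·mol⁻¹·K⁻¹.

T_B ≈ 1459 K

For a van der Waals gas the second virial coefficient B₂ = b − a/(RT) vanishes at T_B = a/(Rb).
T_B = 6.77/(0.08314×0.0558) = 6.77/0.0046392 = 1459 K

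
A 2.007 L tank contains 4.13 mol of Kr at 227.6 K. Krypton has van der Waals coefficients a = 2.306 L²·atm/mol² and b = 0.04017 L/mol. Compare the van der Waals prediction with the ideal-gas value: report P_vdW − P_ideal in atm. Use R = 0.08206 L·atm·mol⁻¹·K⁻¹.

Ideal: P_ideal = nRT/V = (4.13)(0.08206)(227.6)/2.007 = 38.4332 atm
vdW: P = nRT/(V − nb) − a n²/V² = 77.1354/1.84110 − 39.3332/4.02805 = 41.8964 − 9.76482 = 32.1316 atm
ΔP = 32.1316 − 38.4332 = -6.302 atm

ΔP ≈ -6.302 atm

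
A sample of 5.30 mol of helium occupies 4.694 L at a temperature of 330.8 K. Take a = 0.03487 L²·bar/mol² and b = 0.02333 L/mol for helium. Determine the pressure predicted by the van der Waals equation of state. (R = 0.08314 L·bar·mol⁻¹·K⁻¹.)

P = nRT/(V − nb) − a n²/V²
nRT/(V − nb) = (5.30)(0.08314)(330.8)/(4.694 − 5.30×0.02333) = 145.76/4.5704 = 31.892 bar
a n²/V² = (0.03487)(5.30)²/(4.694)² = 0.044455 bar
P = 31.892 − 0.044455 = 31.85 bar

P ≈ 31.85 bar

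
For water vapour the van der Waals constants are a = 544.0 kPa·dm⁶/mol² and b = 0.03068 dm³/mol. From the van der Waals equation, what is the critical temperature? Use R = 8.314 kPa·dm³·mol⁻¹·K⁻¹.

T_c ≈ 631.9 K

For a van der Waals gas, T_c = 8a/(27Rb).
T_c = 8×544.0/(27×8.314×0.03068) = 4352.0/6.8870 = 631.9 K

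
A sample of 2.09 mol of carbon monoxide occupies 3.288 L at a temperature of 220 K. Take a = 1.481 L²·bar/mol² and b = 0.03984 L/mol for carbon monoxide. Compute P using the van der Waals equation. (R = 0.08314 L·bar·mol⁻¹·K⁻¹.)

P ≈ 11.33 bar

P = nRT/(V − nb) − a n²/V²
nRT/(V − nb) = (2.09)(0.08314)(220)/(3.288 − 2.09×0.03984) = 38.228/3.2047 = 11.929 bar
a n²/V² = (1.481)(2.09)²/(3.288)² = 0.59839 bar
P = 11.929 − 0.59839 = 11.33 bar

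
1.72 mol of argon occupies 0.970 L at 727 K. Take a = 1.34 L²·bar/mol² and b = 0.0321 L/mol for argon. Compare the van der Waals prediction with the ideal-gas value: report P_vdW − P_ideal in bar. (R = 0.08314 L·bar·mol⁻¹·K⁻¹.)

Ideal: P_ideal = nRT/V = (1.72)(0.08314)(727)/0.970 = 107.177 bar
vdW: P = nRT/(V − nb) − a n²/V² = 103.962/0.914788 − 3.96426/0.940900 = 113.646 − 4.21326 = 109.433 bar
ΔP = 109.433 − 107.177 = 2.26 bar

ΔP ≈ 2.26 bar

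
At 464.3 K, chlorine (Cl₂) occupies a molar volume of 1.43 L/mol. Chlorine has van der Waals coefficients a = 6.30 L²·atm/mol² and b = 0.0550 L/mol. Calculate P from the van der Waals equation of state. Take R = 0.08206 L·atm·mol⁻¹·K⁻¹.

P ≈ 24.63 atm

P = RT/(V_m − b) − a/V_m²
RT/(V_m − b) = (0.08206)(464.3)/(1.43 − 0.0550) = 38.100/1.3750 = 27.709 atm
a/V_m² = 6.30/(1.43)² = 3.0808 atm
P = 27.709 − 3.0808 = 24.63 atm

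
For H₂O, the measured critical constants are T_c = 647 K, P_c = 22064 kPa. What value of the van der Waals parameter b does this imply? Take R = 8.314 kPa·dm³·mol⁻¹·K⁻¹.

b ≈ 0.03047 dm³/mol

From T_c = 8a/(27Rb) and P_c = a/(27b²): b = R T_c/(8 P_c).
b = (8.314)(647)/(8×22064) = 5379.2/176512 = 0.03047 dm³/mol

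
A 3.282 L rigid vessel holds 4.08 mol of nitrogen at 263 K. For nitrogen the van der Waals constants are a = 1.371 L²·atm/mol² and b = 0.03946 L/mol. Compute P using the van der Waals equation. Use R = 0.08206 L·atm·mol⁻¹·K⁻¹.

P ≈ 26.09 atm

P = nRT/(V − nb) − a n²/V²
nRT/(V − nb) = (4.08)(0.08206)(263)/(3.282 − 4.08×0.03946) = 88.054/3.1210 = 28.213 atm
a n²/V² = (1.371)(4.08)²/(3.282)² = 2.1188 atm
P = 28.213 − 2.1188 = 26.09 atm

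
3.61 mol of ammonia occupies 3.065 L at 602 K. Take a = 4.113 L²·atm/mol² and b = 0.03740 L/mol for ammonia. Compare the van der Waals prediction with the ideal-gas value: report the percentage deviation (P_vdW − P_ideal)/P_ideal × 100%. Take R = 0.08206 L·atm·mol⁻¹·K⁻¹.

-5.20 %

Ideal: P_ideal = nRT/V = (3.61)(0.08206)(602)/3.065 = 58.1842 atm
vdW: P = nRT/(V − nb) − a n²/V² = 178.334/2.92999 − 53.6010/9.39423 = 60.8651 − 5.70574 = 55.1594 atm
% deviation = (55.1594 − 58.1842)/58.1842 × 100% = -5.20%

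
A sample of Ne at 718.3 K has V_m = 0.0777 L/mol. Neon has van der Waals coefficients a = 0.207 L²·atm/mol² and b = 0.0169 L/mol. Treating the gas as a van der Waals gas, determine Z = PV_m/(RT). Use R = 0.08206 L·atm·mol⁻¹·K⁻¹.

Z ≈ 1.233

P = RT/(V_m − b) − a/V_m² = (0.08206)(718.3)/(0.0777 − 0.0169) − 0.207/(0.0777)²
  = 58.944/0.060800 − 34.287 = 969.47 − 34.287 = 935.18 atm
Z = PV_m/(RT) = (935.18)(0.0777)/((0.08206)(718.3)) = 72.663/58.944 = 1.233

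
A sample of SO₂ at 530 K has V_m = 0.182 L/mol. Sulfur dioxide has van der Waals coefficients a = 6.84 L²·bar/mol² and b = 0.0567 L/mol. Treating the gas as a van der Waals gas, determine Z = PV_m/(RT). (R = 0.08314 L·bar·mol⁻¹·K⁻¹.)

P = RT/(V_m − b) − a/V_m² = (0.08314)(530)/(0.182 − 0.0567) − 6.84/(0.182)²
  = 44.064/0.12530 − 206.50 = 351.67 − 206.50 = 145.17 bar
Z = PV_m/(RT) = (145.17)(0.182)/((0.08314)(530)) = 26.421/44.064 = 0.5996

Z ≈ 0.5996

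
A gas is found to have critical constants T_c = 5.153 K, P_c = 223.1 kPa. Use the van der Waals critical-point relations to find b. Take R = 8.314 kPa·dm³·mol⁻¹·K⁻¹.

b ≈ 0.02400 dm³/mol

From T_c = 8a/(27Rb) and P_c = a/(27b²): b = R T_c/(8 P_c).
b = (8.314)(5.153)/(8×223.1) = 42.842/1784.8 = 0.02400 dm³/mol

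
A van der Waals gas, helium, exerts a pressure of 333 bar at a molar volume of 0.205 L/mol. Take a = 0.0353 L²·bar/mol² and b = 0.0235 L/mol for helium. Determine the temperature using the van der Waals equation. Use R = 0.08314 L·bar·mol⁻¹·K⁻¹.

T ≈ 728.8 K

T = (P + a/V_m²)(V_m − b)/R
P + a/V_m² = 333 + 0.0353/(0.205)² = 333.84 bar
V_m − b = 0.205 − 0.0235 = 0.18150 L/mol
T = (333.84)(0.18150)/0.08314 = 728.8 K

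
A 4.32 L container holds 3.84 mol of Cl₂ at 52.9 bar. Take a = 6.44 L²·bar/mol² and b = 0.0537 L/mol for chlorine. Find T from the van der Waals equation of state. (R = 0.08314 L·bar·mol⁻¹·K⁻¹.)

T ≈ 747.2 K

T = (P + a n²/V²)(V − nb)/(nR)
P + a n²/V² = 52.9 + (6.44)(3.84)²/(4.32)² = 57.988 bar
V − nb = 4.32 − (3.84)(0.0537) = 4.1138 L
T = (57.988)(4.1138)/((3.84)(0.08314)) = 747.2 K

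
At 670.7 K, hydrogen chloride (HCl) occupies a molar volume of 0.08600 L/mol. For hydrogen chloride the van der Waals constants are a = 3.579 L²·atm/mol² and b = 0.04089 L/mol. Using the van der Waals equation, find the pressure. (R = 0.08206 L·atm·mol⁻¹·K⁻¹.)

P ≈ 736.2 atm

P = RT/(V_m − b) − a/V_m²
RT/(V_m − b) = (0.08206)(670.7)/(0.08600 − 0.04089) = 55.038/0.045110 = 1220.1 atm
a/V_m² = 3.579/(0.08600)² = 483.91 atm
P = 1220.1 − 483.91 = 736.2 atm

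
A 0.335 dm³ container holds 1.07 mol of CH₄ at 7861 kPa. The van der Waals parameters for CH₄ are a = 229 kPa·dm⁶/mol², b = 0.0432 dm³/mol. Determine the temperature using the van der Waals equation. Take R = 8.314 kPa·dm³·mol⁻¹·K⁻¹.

T = (P + a n²/V²)(V − nb)/(nR)
P + a n²/V² = 7861 + (229)(1.07)²/(0.335)² = 10197 kPa
V − nb = 0.335 − (1.07)(0.0432) = 0.28878 dm³
T = (10197)(0.28878)/((1.07)(8.314)) = 331.0 K

T ≈ 331.0 K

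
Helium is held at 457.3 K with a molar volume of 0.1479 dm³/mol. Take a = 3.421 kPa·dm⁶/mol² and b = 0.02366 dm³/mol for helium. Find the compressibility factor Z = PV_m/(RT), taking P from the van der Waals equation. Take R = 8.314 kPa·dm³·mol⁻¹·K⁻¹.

Z ≈ 1.184

P = RT/(V_m − b) − a/V_m² = (8.314)(457.3)/(0.1479 − 0.02366) − 3.421/(0.1479)²
  = 3802.0/0.12424 − 156.39 = 30602 − 156.39 = 30446 kPa
Z = PV_m/(RT) = (30446)(0.1479)/((8.314)(457.3)) = 4503.0/3802.0 = 1.184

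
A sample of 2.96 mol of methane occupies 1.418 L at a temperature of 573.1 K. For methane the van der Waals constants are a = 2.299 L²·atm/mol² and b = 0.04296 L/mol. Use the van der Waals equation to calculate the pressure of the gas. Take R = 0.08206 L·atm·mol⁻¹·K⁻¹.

P ≈ 97.82 atm

P = nRT/(V − nb) − a n²/V²
nRT/(V − nb) = (2.96)(0.08206)(573.1)/(1.418 − 2.96×0.04296) = 139.20/1.2908 = 107.84 atm
a n²/V² = (2.299)(2.96)²/(1.418)² = 10.018 atm
P = 107.84 − 10.018 = 97.82 atm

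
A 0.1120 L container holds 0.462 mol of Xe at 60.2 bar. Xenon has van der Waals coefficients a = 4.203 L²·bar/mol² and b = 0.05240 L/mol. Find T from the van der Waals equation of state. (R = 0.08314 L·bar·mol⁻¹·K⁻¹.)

T ≈ 301.1 K

T = (P + a n²/V²)(V − nb)/(nR)
P + a n²/V² = 60.2 + (4.203)(0.462)²/(0.1120)² = 131.72 bar
V − nb = 0.1120 − (0.462)(0.05240) = 0.087791 L
T = (131.72)(0.087791)/((0.462)(0.08314)) = 301.1 K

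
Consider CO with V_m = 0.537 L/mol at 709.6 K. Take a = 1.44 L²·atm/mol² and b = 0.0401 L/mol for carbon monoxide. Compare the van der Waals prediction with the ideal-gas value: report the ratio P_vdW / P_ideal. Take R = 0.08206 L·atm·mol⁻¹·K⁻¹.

Ideal: P_ideal = RT/V_m = (0.08206)(709.6)/0.537 = 108.435 atm
vdW: P = RT/(V_m − b) − a/V_m² = 58.2298/0.496900 − 1.44/0.288369 = 117.186 − 4.99360 = 112.192 atm
Ratio = 112.192/108.435 = 1.035

P_vdW / P_ideal ≈ 1.035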